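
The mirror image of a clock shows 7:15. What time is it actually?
Reflection across the vertical (12-6) axis maps a hand at angle A degrees to (360 - A) degrees, which sends a reading of T minutes past 12:00 to (720 - T) minutes past 12:00.
Mirror reads 7:15 = 435 minutes past 12:00.
Actual time: (720 - 435) mod 720 = 285 minutes = 4:45.

Final answer: 4:45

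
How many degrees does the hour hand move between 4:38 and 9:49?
The hour hand moves 0.5 degrees per minute.
Time elapsed: 9:49 - 4:38 = 311 minutes
Angular displacement: 311 x 0.5 = 155.5 degrees

Final answer: 155.5 degrees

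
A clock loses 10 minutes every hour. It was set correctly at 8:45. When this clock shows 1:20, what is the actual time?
For every 60 true minutes, the faulty clock advances 50 minutes, so 1 faulty-clock minute corresponds to 60/50 true minutes.
From 8:45 to 1:20 on the faulty dial is 275 minutes.
True elapsed: 275 x 60/50 = 330 minutes = 5 hours and 30 minutes.
True time: 8:45 + 5 hours and 30 minutes = 2:15.

Final answer: 2:15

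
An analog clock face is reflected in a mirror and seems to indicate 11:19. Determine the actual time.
Reflection across the vertical (12-6) axis maps a hand at angle A degrees to (360 - A) degrees, which sends a reading of T minutes past 12:00 to (720 - T) minutes past 12:00.
Mirror reads 11:19 = 679 minutes past 12:00.
Actual time: (720 - 679) mod 720 = 41 minutes = 12:41.

Final answer: 12:41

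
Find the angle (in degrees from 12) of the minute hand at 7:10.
The minute hand moves 6 degrees per minute.
At 7:10: 10 x 6 = 60 degrees

Final answer: 60 degrees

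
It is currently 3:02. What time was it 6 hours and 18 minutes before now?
Starting time: 3:02 = 182 total minutes past 12:00
Subtracting: 6 hours and 18 minutes = 378 minutes
182 - 378 = -196 (negative, add 12 hours = 720) = 524 minutes
= 8 hours and 44 minutes past 12:00 = 8:44

Final answer: 8:44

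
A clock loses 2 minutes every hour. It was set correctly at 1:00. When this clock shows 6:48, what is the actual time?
For every 60 true minutes, the faulty clock advances 58 minutes, so 1 faulty-clock minute corresponds to 60/58 true minutes.
From 1:00 to 6:48 on the faulty dial is 348 minutes.
True elapsed: 348 x 60/58 = 360 minutes = 6 hours.
True time: 1:00 + 6 hours = 7:00.

Final answer: 7:00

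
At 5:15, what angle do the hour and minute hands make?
Hour hand position: 5 x 30 + 15 x 0.5 = 157.5 degrees
Minute hand position: 15 x 6 = 90 degrees
Difference: |157.5 - 90| = 67.5 degrees
The angle between the hands is 67.5 degrees

Final answer: 67.5 degrees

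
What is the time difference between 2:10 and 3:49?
From 2:10 to 3:49:
(3 x 60 + 49) - (2 x 60 + 10) = 229 - 130 = 99 minutes
= 1 hour and 39 minutes

Final answer: 1 hour and 39 minutes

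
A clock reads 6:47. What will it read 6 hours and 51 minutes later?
Starting time: 6:47
Adding 51 minutes to 47 minutes: 47 + 51 = 98 minutes = 1 hour and 38 minutes
Adding 6 hours: 6 + 6 + 1 (carry) = 13 - 12 = 1
Final time: 1:38

Final answer: 1:38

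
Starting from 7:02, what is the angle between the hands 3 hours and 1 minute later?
First find the time 3 hours and 1 minute after 7:02.
Total minutes: 7 x 60 + 2 + 3 x 60 + 1 = 603.
603 mod 720 = 603 minutes = 10:03.
Now compute the angle at 10:03:
Hour hand: 10 x 30 + 3 x 0.5 = 301.5 degrees
Minute hand: 3 x 6 = 18 degrees
Difference: |301.5 - 18| = 283.5 degrees
Smaller angle: 360 - 283.5 = 76.5 degrees

Final answer: 76.5 degrees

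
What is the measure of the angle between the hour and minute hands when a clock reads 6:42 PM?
Hour hand position: 6 x 30 + 42 x 0.5 = 201 degrees
Minute hand position: 42 x 6 = 252 degrees
Difference: |201 - 252| = 51 degrees
The angle between the hands is 51 degrees

Final answer: 51 degrees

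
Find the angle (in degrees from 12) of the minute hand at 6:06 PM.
The minute hand moves 6 degrees per minute.
At 6:06: 6 x 6 = 36 degrees

Final answer: 36 degrees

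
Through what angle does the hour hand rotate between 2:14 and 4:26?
The hour hand moves 0.5 degrees per minute.
Time elapsed: 4:26 - 2:14 = 132 minutes
Angular displacement: 132 x 0.5 = 66 degrees

Final answer: 66 degrees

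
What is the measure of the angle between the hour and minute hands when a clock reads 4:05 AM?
Hour hand position: 4 x 30 + 5 x 0.5 = 122.5 degrees
Minute hand position: 5 x 6 = 30 degrees
Difference: |122.5 - 30| = 92.5 degrees
The angle between the hands is 92.5 degrees

Final answer: 92.5 degrees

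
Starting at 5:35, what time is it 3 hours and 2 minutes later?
Starting time: 5:35
Adding 2 minutes to 35 minutes: 35 + 2 = 37 minutes
Adding 3 hours: 5 + 3 = 8
Final time: 8:37

Final answer: 8:37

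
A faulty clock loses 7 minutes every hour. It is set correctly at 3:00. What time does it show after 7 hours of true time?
For every 60 true minutes, the faulty clock advances 60 - 7 = 53 minutes.
True elapsed: 7 hours = 420 minutes.
Faulty clock advances: 420 x 53/60 = 371 minutes (drift: 49 minutes behind).
Shown time: 3:00 + 371 minutes = 9:11.

Final answer: 9:11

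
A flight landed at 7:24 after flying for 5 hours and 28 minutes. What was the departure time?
Starting time: 7:24 = 444 total minutes past 12:00
Subtracting: 5 hours and 28 minutes = 328 minutes
444 - 328 = 116 minutes
= 1 hour and 56 minutes past 12:00 = 1:56

Final answer: 1:56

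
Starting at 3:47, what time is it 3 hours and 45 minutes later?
Starting time: 3:47
Adding 45 minutes to 47 minutes: 47 + 45 = 92 minutes = 1 hour and 32 minutes
Adding 3 hours: 3 + 3 + 1 (carry) = 7
Final time: 7:32

Final answer: 7:32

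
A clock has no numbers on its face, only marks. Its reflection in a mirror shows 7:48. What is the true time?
Reflection across the vertical (12-6) axis maps a hand at angle A degrees to (360 - A) degrees, which sends a reading of T minutes past 12:00 to (720 - T) minutes past 12:00.
Mirror reads 7:48 = 468 minutes past 12:00.
Actual time: (720 - 468) mod 720 = 252 minutes = 4:12.

Final answer: 4:12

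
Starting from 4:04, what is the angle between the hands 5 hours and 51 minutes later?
First find the time 5 hours and 51 minutes after 4:04.
Total minutes: 4 x 60 + 4 + 5 x 60 + 51 = 595.
595 mod 720 = 595 minutes = 9:55.
Now compute the angle at 9:55:
Hour hand: 9 x 30 + 55 x 0.5 = 297.5 degrees
Minute hand: 55 x 6 = 330 degrees
Difference: |297.5 - 330| = 32.5 degrees
The angle is 32.5 degrees

Final answer: 32.5 degrees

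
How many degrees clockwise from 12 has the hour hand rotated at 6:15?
The hour hand moves 30 degrees per hour and 0.5 degrees per minute.
At 6:15: (6) x 30 + 15 x 0.5 = 180 + 7.5 = 187.5 degrees

Final answer: 187.5 degrees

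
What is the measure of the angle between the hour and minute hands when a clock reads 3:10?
Hour hand position: 3 x 30 + 10 x 0.5 = 95 degrees
Minute hand position: 10 x 6 = 60 degrees
Difference: |95 - 60| = 35 degrees
The angle between the hands is 35 degrees

Final answer: 35 degrees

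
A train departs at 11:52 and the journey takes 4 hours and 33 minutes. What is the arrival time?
Starting time: 11:52
Adding 33 minutes to 52 minutes: 52 + 33 = 85 minutes = 1 hour and 25 minutes
Adding 4 hours: 11 + 4 + 1 (carry) = 16 - 12 = 4
Final time: 4:25

Final answer: 4:25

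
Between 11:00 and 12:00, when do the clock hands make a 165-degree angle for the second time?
At t minutes past 11:00, the hour hand is at 30 x 11 + 0.5t degrees and the minute hand is at 6t degrees.
The smaller angle between them is 165 degrees when |30H - 5.5t| = 165 or |30H - 5.5t| = 195.
With H = 11, solve 30 x 11 - 5.5t = +/- target for each target:
  t = (30 x 11 - 165) / 5.5 = 30
  t = (30 x 11 + 165) / 5.5 = 90 (outside (0, 60))
  t = (30 x 11 - 195) / 5.5 = 24.55
  t = (30 x 11 + 195) / 5.5 = 95.45 (outside (0, 60))
Valid solutions in (0, 60): {24.55, 30} minutes.
The second occurrence is t = 30 minutes.
The hands form a 165-degree angle at 30 minutes past 11:00.

Final answer: 30 minutes past 11:00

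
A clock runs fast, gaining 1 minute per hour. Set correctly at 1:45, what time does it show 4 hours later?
For every 60 true minutes, the faulty clock advances 60 + 1 = 61 minutes.
True elapsed: 4 hours = 240 minutes.
Faulty clock advances: 240 x 61/60 = 244 minutes (drift: 4 minutes ahead).
Shown time: 1:45 + 244 minutes = 5:49.

Final answer: 5:49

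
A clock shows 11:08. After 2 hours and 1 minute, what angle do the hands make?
First find the time 2 hours and 1 minute after 11:08.
Total minutes: 11 x 60 + 8 + 2 x 60 + 1 = 789.
789 mod 720 = 69 minutes = 1:09.
Now compute the angle at 1:09:
Hour hand: 1 x 30 + 9 x 0.5 = 34.5 degrees
Minute hand: 9 x 6 = 54 degrees
Difference: |34.5 - 54| = 19.5 degrees
The angle is 19.5 degrees

Final answer: 19.5 degrees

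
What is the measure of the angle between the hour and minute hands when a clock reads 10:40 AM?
Hour hand position: 10 x 30 + 40 x 0.5 = 320 degrees
Minute hand position: 40 x 6 = 240 degrees
Difference: |320 - 240| = 80 degrees
The angle between the hands is 80 degrees

Final answer: 80 degrees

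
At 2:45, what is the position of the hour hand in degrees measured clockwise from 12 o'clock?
The hour hand moves 30 degrees per hour and 0.5 degrees per minute.
At 2:45: (2) x 30 + 45 x 0.5 = 60 + 22.5 = 82.5 degrees

Final answer: 82.5 degrees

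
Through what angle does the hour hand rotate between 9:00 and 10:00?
The hour hand moves 0.5 degrees per minute.
Time elapsed: 10:00 - 9:00 = 60 minutes
Angular displacement: 60 x 0.5 = 30 degrees

Final answer: 30 degrees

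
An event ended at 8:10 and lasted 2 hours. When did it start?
Starting time: 8:10 = 490 total minutes past 12:00
Subtracting: 2 hours = 120 minutes
490 - 120 = 370 minutes
= 6 hours and 10 minutes past 12:00 = 6:10

Final answer: 6:10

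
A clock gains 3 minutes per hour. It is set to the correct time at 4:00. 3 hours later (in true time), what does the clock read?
For every 60 true minutes, the faulty clock advances 60 + 3 = 63 minutes.
True elapsed: 3 hours = 180 minutes.
Faulty clock advances: 180 x 63/60 = 189 minutes (drift: 9 minutes ahead).
Shown time: 4:00 + 189 minutes = 7:09.

Final answer: 7:09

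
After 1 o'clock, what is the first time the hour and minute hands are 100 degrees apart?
At t minutes past 1:00, the hour hand is at 30 x 1 + 0.5t degrees and the minute hand is at 6t degrees.
The smaller angle between them is 100 degrees when |30H - 5.5t| = 100 or |30H - 5.5t| = 260.
With H = 1, solve 30 x 1 - 5.5t = +/- target for each target:
  t = (30 x 1 - 100) / 5.5 = -12.73 (outside (0, 60))
  t = (30 x 1 + 100) / 5.5 = 23.64
  t = (30 x 1 - 260) / 5.5 = -41.82 (outside (0, 60))
  t = (30 x 1 + 260) / 5.5 = 52.73
Valid solutions in (0, 60): {23.64, 52.73} minutes.
The first occurrence is t = 23.64 minutes.
The hands form a 100-degree angle at 23.64 minutes past 1:00.

Final answer: 23.64 minutes past 1:00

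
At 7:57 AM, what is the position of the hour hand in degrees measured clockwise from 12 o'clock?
The hour hand moves 30 degrees per hour and 0.5 degrees per minute.
At 7:57: (7) x 30 + 57 x 0.5 = 210 + 28.5 = 238.5 degrees

Final answer: 238.5 degrees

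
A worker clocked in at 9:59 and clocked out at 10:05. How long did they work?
From 9:59 to 10:05:
(10 x 60 + 5) - (9 x 60 + 59) = 605 - 599 = 6 minutes
= 6 minutes

Final answer: 6 minutes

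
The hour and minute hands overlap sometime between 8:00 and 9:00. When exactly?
The minute hand gains 5.5 degrees per minute on the hour hand.
At 8:00, the hour hand is at 240 degrees and the minute hand is at 0 degrees.
The gap is 240 degrees. Time to close: 240/5.5 = 60 x 8/11 = 43.64 minutes.
The hands overlap at 43.64 minutes past 8:00.

Final answer: 43.64 minutes past 8:00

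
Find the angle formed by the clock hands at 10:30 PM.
Hour hand position: 10 x 30 + 30 x 0.5 = 315 degrees
Minute hand position: 30 x 6 = 180 degrees
Difference: |315 - 180| = 135 degrees
The angle between the hands is 135 degrees

Final answer: 135 degrees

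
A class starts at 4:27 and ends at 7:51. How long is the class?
From 4:27 to 7:51:
(7 x 60 + 51) - (4 x 60 + 27) = 471 - 267 = 204 minutes
= 3 hours and 24 minutes

Final answer: 3 hours and 24 minutes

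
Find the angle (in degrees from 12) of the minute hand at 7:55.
The minute hand moves 6 degrees per minute.
At 7:55: 55 x 6 = 330 degrees

Final answer: 330 degrees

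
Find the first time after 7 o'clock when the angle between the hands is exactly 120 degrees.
At t minutes past 7:00, the hour hand is at 30 x 7 + 0.5t degrees and the minute hand is at 6t degrees.
The smaller angle between them is 120 degrees when |30H - 5.5t| = 120 or |30H - 5.5t| = 240.
With H = 7, solve 30 x 7 - 5.5t = +/- target for each target:
  t = (30 x 7 - 120) / 5.5 = 16.36
  t = (30 x 7 + 120) / 5.5 = 60 (outside (0, 60))
  t = (30 x 7 - 240) / 5.5 = -5.45 (outside (0, 60))
  t = (30 x 7 + 240) / 5.5 = 81.82 (outside (0, 60))
Valid solutions in (0, 60): {16.36} minutes.
The first occurrence is t = 16.36 minutes.
The hands form a 120-degree angle at 16.36 minutes past 7:00.

Final answer: 16.36 minutes past 7:00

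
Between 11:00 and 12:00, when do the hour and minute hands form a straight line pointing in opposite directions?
For hands to be 180 degrees apart: |30H - 5.5t| = 180
With H = 11: t = (30 x 11 + 180)/5.5 = 92.73 or t = (30 x 11 - 180)/5.5 = 27.27
First valid solution (0 < t < 60): t = 27.27 minutes
The hands are opposite at 27.27 minutes past 11:00.

Final answer: 27.27 minutes past 11:00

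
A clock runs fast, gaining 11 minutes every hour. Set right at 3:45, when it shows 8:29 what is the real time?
For every 60 true minutes, the faulty clock advances 71 minutes, so 1 faulty-clock minute corresponds to 60/71 true minutes.
From 3:45 to 8:29 on the faulty dial is 284 minutes.
True elapsed: 284 x 60/71 = 240 minutes = 4 hours.
True time: 3:45 + 4 hours = 7:45.

Final answer: 7:45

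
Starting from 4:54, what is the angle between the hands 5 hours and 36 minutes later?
First find the time 5 hours and 36 minutes after 4:54.
Total minutes: 4 x 60 + 54 + 5 x 60 + 36 = 630.
630 mod 720 = 630 minutes = 10:30.
Now compute the angle at 10:30:
Hour hand: 10 x 30 + 30 x 0.5 = 315 degrees
Minute hand: 30 x 6 = 180 degrees
Difference: |315 - 180| = 135 degrees
The angle is 135 degrees

Final answer: 135 degrees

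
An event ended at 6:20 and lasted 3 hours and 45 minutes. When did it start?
Starting time: 6:20 = 380 total minutes past 12:00
Subtracting: 3 hours and 45 minutes = 225 minutes
380 - 225 = 155 minutes
= 2 hours and 35 minutes past 12:00 = 2:35

Final answer: 2:35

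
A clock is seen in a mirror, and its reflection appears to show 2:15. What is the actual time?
Reflection across the vertical (12-6) axis maps a hand at angle A degrees to (360 - A) degrees, which sends a reading of T minutes past 12:00 to (720 - T) minutes past 12:00.
Mirror reads 2:15 = 135 minutes past 12:00.
Actual time: (720 - 135) mod 720 = 585 minutes = 9:45.

Final answer: 9:45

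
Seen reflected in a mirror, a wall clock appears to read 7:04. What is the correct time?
Reflection across the vertical (12-6) axis maps a hand at angle A degrees to (360 - A) degrees, which sends a reading of T minutes past 12:00 to (720 - T) minutes past 12:00.
Mirror reads 7:04 = 424 minutes past 12:00.
Actual time: (720 - 424) mod 720 = 296 minutes = 4:56.

Final answer: 4:56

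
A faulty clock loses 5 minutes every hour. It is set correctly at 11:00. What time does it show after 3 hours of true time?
For every 60 true minutes, the faulty clock advances 60 - 5 = 55 minutes.
True elapsed: 3 hours = 180 minutes.
Faulty clock advances: 180 x 55/60 = 165 minutes (drift: 15 minutes behind).
Shown time: 11:00 + 165 minutes = 1:45.

Final answer: 1:45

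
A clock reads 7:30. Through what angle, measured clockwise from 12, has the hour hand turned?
The hour hand moves 30 degrees per hour and 0.5 degrees per minute.
At 7:30: (7) x 30 + 30 x 0.5 = 210 + 15 = 225 degrees

Final answer: 225 degrees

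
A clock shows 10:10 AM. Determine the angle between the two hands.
Hour hand position: 10 x 30 + 10 x 0.5 = 305 degrees
Minute hand position: 10 x 6 = 60 degrees
Difference: |305 - 60| = 245 degrees
Since 245 > 180, the smaller angle is 360 - 245 = 115 degrees

Final answer: 115 degrees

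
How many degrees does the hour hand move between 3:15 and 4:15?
The hour hand moves 0.5 degrees per minute.
Time elapsed: 4:15 - 3:15 = 60 minutes
Angular displacement: 60 x 0.5 = 30 degrees

Final answer: 30 degrees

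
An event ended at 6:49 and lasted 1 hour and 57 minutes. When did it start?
Starting time: 6:49 = 409 total minutes past 12:00
Subtracting: 1 hour and 57 minutes = 117 minutes
409 - 117 = 292 minutes
= 4 hours and 52 minutes past 12:00 = 4:52

Final answer: 4:52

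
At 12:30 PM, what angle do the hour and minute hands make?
Hour hand position: 0 x 30 + 30 x 0.5 = 15 degrees
Minute hand position: 30 x 6 = 180 degrees
Difference: |15 - 180| = 165 degrees
The angle between the hands is 165 degrees

Final answer: 165 degrees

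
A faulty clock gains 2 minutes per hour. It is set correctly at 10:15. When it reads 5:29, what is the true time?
For every 60 true minutes, the faulty clock advances 62 minutes, so 1 faulty-clock minute corresponds to 60/62 true minutes.
From 10:15 to 5:29 on the faulty dial is 434 minutes.
True elapsed: 434 x 60/62 = 420 minutes = 7 hours.
True time: 10:15 + 7 hours = 5:15.

Final answer: 5:15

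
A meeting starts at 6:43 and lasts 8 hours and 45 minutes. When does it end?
Starting time: 6:43
Adding 45 minutes to 43 minutes: 43 + 45 = 88 minutes = 1 hour and 28 minutes
Adding 8 hours: 6 + 8 + 1 (carry) = 15 - 12 = 3
Final time: 3:28

Final answer: 3:28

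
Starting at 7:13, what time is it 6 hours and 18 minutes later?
Starting time: 7:13
Adding 18 minutes to 13 minutes: 13 + 18 = 31 minutes
Adding 6 hours: 7 + 6 = 13 - 12 = 1
Final time: 1:31

Final answer: 1:31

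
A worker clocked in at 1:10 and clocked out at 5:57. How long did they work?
From 1:10 to 5:57:
(5 x 60 + 57) - (1 x 60 + 10) = 357 - 70 = 287 minutes
= 4 hours and 47 minutes

Final answer: 4 hours and 47 minutes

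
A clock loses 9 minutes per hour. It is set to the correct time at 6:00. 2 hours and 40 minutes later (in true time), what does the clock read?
For every 60 true minutes, the faulty clock advances 60 - 9 = 51 minutes.
True elapsed: 2 hours and 40 minutes = 160 minutes.
Faulty clock advances: 160 x 51/60 = 136 minutes (drift: 24 minutes behind).
Shown time: 6:00 + 136 minutes = 8:16.

Final answer: 8:16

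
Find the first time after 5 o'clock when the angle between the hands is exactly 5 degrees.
At t minutes past 5:00, the hour hand is at 30 x 5 + 0.5t degrees and the minute hand is at 6t degrees.
The smaller angle between them is 5 degrees when |30H - 5.5t| = 5 or |30H - 5.5t| = 355.
With H = 5, solve 30 x 5 - 5.5t = +/- target for each target:
  t = (30 x 5 - 5) / 5.5 = 26.36
  t = (30 x 5 + 5) / 5.5 = 28.18
  t = (30 x 5 - 355) / 5.5 = -37.27 (outside (0, 60))
  t = (30 x 5 + 355) / 5.5 = 91.82 (outside (0, 60))
Valid solutions in (0, 60): {26.36, 28.18} minutes.
The first occurrence is t = 26.36 minutes.
The hands form a 5-degree angle at 26.36 minutes past 5:00.

Final answer: 26.36 minutes past 5:00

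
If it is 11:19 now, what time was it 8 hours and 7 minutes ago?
Starting time: 11:19 = 679 total minutes past 12:00
Subtracting: 8 hours and 7 minutes = 487 minutes
679 - 487 = 192 minutes
= 3 hours and 12 minutes past 12:00 = 3:12

Final answer: 3:12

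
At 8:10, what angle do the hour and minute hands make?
Hour hand position: 8 x 30 + 10 x 0.5 = 245 degrees
Minute hand position: 10 x 6 = 60 degrees
Difference: |245 - 60| = 185 degrees
Since 185 > 180, the smaller angle is 360 - 185 = 175 degrees

Final answer: 175 degrees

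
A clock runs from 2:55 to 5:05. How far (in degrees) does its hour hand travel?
The hour hand moves 0.5 degrees per minute.
Time elapsed: 5:05 - 2:55 = 130 minutes
Angular displacement: 130 x 0.5 = 65 degrees

Final answer: 65 degrees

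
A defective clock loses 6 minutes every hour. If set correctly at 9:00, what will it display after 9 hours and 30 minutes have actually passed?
For every 60 true minutes, the faulty clock advances 60 - 6 = 54 minutes.
True elapsed: 9 hours and 30 minutes = 570 minutes.
Faulty clock advances: 570 x 54/60 = 513 minutes (drift: 57 minutes behind).
Shown time: 9:00 + 513 minutes = 5:33.

Final answer: 5:33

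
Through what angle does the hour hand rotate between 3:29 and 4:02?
The hour hand moves 0.5 degrees per minute.
Time elapsed: 4:02 - 3:29 = 33 minutes
Angular displacement: 33 x 0.5 = 16.5 degrees

Final answer: 16.5 degrees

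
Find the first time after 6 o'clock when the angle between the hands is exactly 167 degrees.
At t minutes past 6:00, the hour hand is at 30 x 6 + 0.5t degrees and the minute hand is at 6t degrees.
The smaller angle between them is 167 degrees when |30H - 5.5t| = 167 or |30H - 5.5t| = 193.
With H = 6, solve 30 x 6 - 5.5t = +/- target for each target:
  t = (30 x 6 - 167) / 5.5 = 2.36
  t = (30 x 6 + 167) / 5.5 = 63.09 (outside (0, 60))
  t = (30 x 6 - 193) / 5.5 = -2.36 (outside (0, 60))
  t = (30 x 6 + 193) / 5.5 = 67.82 (outside (0, 60))
Valid solutions in (0, 60): {2.36} minutes.
The first occurrence is t = 2.36 minutes.
The hands form a 167-degree angle at 2.36 minutes past 6:00.

Final answer: 2.36 minutes past 6:00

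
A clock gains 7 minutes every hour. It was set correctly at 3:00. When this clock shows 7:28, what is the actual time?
For every 60 true minutes, the faulty clock advances 67 minutes, so 1 faulty-clock minute corresponds to 60/67 true minutes.
From 3:00 to 7:28 on the faulty dial is 268 minutes.
True elapsed: 268 x 60/67 = 240 minutes = 4 hours.
True time: 3:00 + 4 hours = 7:00.

Final answer: 7:00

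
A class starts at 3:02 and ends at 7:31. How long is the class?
From 3:02 to 7:31:
(7 x 60 + 31) - (3 x 60 + 2) = 451 - 182 = 269 minutes
= 4 hours and 29 minutes

Final answer: 4 hours and 29 minutes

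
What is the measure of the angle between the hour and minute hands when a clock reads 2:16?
Hour hand position: 2 x 30 + 16 x 0.5 = 68 degrees
Minute hand position: 16 x 6 = 96 degrees
Difference: |68 - 96| = 28 degrees
The angle between the hands is 28 degrees

Final answer: 28 degrees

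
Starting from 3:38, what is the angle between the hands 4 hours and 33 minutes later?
First find the time 4 hours and 33 minutes after 3:38.
Total minutes: 3 x 60 + 38 + 4 x 60 + 33 = 491.
491 mod 720 = 491 minutes = 8:11.
Now compute the angle at 8:11:
Hour hand: 8 x 30 + 11 x 0.5 = 245.5 degrees
Minute hand: 11 x 6 = 66 degrees
Difference: |245.5 - 66| = 179.5 degrees
The angle is 179.5 degrees

Final answer: 179.5 degrees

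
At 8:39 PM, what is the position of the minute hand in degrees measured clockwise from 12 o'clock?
The minute hand moves 6 degrees per minute.
At 8:39: 39 x 6 = 234 degrees

Final answer: 234 degrees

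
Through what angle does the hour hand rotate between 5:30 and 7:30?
The hour hand moves 0.5 degrees per minute.
Time elapsed: 7:30 - 5:30 = 120 minutes
Angular displacement: 120 x 0.5 = 60 degrees

Final answer: 60 degrees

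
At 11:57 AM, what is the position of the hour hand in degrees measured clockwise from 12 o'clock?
The hour hand moves 30 degrees per hour and 0.5 degrees per minute.
At 11:57: (11) x 30 + 57 x 0.5 = 330 + 28.5 = 358.5 degrees

Final answer: 358.5 degrees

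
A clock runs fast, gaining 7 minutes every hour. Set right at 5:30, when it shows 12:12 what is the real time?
For every 60 true minutes, the faulty clock advances 67 minutes, so 1 faulty-clock minute corresponds to 60/67 true minutes.
From 5:30 to 12:12 on the faulty dial is 402 minutes.
True elapsed: 402 x 60/67 = 360 minutes = 6 hours.
True time: 5:30 + 6 hours = 11:30.

Final answer: 11:30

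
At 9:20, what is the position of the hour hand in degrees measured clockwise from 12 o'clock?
The hour hand moves 30 degrees per hour and 0.5 degrees per minute.
At 9:20: (9) x 30 + 20 x 0.5 = 270 + 10 = 280 degrees

Final answer: 280 degrees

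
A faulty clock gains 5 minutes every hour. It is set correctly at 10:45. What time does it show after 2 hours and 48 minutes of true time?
For every 60 true minutes, the faulty clock advances 60 + 5 = 65 minutes.
True elapsed: 2 hours and 48 minutes = 168 minutes.
Faulty clock advances: 168 x 65/60 = 182 minutes (drift: 14 minutes ahead).
Shown time: 10:45 + 182 minutes = 1:47.

Final answer: 1:47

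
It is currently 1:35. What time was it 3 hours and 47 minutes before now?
Starting time: 1:35 = 95 total minutes past 12:00
Subtracting: 3 hours and 47 minutes = 227 minutes
95 - 227 = -132 (negative, add 12 hours = 720) = 588 minutes
= 9 hours and 48 minutes past 12:00 = 9:48

Final answer: 9:48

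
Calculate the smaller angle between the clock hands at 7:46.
Hour hand position: 7 x 30 + 46 x 0.5 = 233 degrees
Minute hand position: 46 x 6 = 276 degrees
Difference: |233 - 276| = 43 degrees
The angle between the hands is 43 degrees

Final answer: 43 degrees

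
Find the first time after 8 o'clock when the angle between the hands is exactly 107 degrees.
At t minutes past 8:00, the hour hand is at 30 x 8 + 0.5t degrees and the minute hand is at 6t degrees.
The smaller angle between them is 107 degrees when |30H - 5.5t| = 107 or |30H - 5.5t| = 253.
With H = 8, solve 30 x 8 - 5.5t = +/- target for each target:
  t = (30 x 8 - 107) / 5.5 = 24.18
  t = (30 x 8 + 107) / 5.5 = 63.09 (outside (0, 60))
  t = (30 x 8 - 253) / 5.5 = -2.36 (outside (0, 60))
  t = (30 x 8 + 253) / 5.5 = 89.64 (outside (0, 60))
Valid solutions in (0, 60): {24.18} minutes.
The first occurrence is t = 24.18 minutes.
The hands form a 107-degree angle at 24.18 minutes past 8:00.

Final answer: 24.18 minutes past 8:00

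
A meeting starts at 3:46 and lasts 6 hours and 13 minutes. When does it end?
Starting time: 3:46
Adding 13 minutes to 46 minutes: 46 + 13 = 59 minutes
Adding 6 hours: 3 + 6 = 9
Final time: 9:59

Final answer: 9:59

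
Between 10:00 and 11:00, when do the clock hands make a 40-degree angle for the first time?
At t minutes past 10:00, the hour hand is at 30 x 10 + 0.5t degrees and the minute hand is at 6t degrees.
The smaller angle between them is 40 degrees when |30H - 5.5t| = 40 or |30H - 5.5t| = 320.
With H = 10, solve 30 x 10 - 5.5t = +/- target for each target:
  t = (30 x 10 - 40) / 5.5 = 47.27
  t = (30 x 10 + 40) / 5.5 = 61.82 (outside (0, 60))
  t = (30 x 10 - 320) / 5.5 = -3.64 (outside (0, 60))
  t = (30 x 10 + 320) / 5.5 = 112.73 (outside (0, 60))
Valid solutions in (0, 60): {47.27} minutes.
The first occurrence is t = 47.27 minutes.
The hands form a 40-degree angle at 47.27 minutes past 10:00.

Final answer: 47.27 minutes past 10:00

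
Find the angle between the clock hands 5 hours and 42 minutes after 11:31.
First find the time 5 hours and 42 minutes after 11:31.
Total minutes: 11 x 60 + 31 + 5 x 60 + 42 = 1033.
1033 mod 720 = 313 minutes = 5:13.
Now compute the angle at 5:13:
Hour hand: 5 x 30 + 13 x 0.5 = 156.5 degrees
Minute hand: 13 x 6 = 78 degrees
Difference: |156.5 - 78| = 78.5 degrees
The angle is 78.5 degrees

Final answer: 78.5 degrees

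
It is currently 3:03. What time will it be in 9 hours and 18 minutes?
Starting time: 3:03
Adding 18 minutes to 3 minutes: 3 + 18 = 21 minutes
Adding 9 hours: 3 + 9 = 12
Final time: 12:21

Final answer: 12:21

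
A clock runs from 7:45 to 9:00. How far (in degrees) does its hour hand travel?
The hour hand moves 0.5 degrees per minute.
Time elapsed: 9:00 - 7:45 = 75 minutes
Angular displacement: 75 x 0.5 = 37.5 degrees

Final answer: 37.5 degrees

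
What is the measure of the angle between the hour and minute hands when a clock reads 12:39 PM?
Hour hand position: 0 x 30 + 39 x 0.5 = 19.5 degrees
Minute hand position: 39 x 6 = 234 degrees
Difference: |19.5 - 234| = 214.5 degrees
Since 214.5 > 180, the smaller angle is 360 - 214.5 = 145.5 degrees

Final answer: 145.5 degrees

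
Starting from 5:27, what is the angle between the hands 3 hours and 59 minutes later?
First find the time 3 hours and 59 minutes after 5:27.
Total minutes: 5 x 60 + 27 + 3 x 60 + 59 = 566.
566 mod 720 = 566 minutes = 9:26.
Now compute the angle at 9:26:
Hour hand: 9 x 30 + 26 x 0.5 = 283 degrees
Minute hand: 26 x 6 = 156 degrees
Difference: |283 - 156| = 127 degrees
The angle is 127 degrees

Final answer: 127 degrees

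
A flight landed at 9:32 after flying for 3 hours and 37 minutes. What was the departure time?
Starting time: 9:32 = 572 total minutes past 12:00
Subtracting: 3 hours and 37 minutes = 217 minutes
572 - 217 = 355 minutes
= 5 hours and 55 minutes past 12:00 = 5:55

Final answer: 5:55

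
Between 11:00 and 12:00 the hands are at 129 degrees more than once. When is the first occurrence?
At t minutes past 11:00, the hour hand is at 30 x 11 + 0.5t degrees and the minute hand is at 6t degrees.
The smaller angle between them is 129 degrees when |30H - 5.5t| = 129 or |30H - 5.5t| = 231.
With H = 11, solve 30 x 11 - 5.5t = +/- target for each target:
  t = (30 x 11 - 129) / 5.5 = 36.55
  t = (30 x 11 + 129) / 5.5 = 83.45 (outside (0, 60))
  t = (30 x 11 - 231) / 5.5 = 18
  t = (30 x 11 + 231) / 5.5 = 102 (outside (0, 60))
Valid solutions in (0, 60): {18, 36.55} minutes.
The first occurrence is t = 18 minutes.
The hands form a 129-degree angle at 18 minutes past 11:00.

Final answer: 18 minutes past 11:00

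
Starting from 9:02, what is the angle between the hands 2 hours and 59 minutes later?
First find the time 2 hours and 59 minutes after 9:02.
Total minutes: 9 x 60 + 2 + 2 x 60 + 59 = 721.
721 mod 720 = 1 minutes = 12:01.
Now compute the angle at 12:01:
Hour hand: 0 x 30 + 1 x 0.5 = 0.5 degrees
Minute hand: 1 x 6 = 6 degrees
Difference: |0.5 - 6| = 5.5 degrees
The angle is 5.5 degrees

Final answer: 5.5 degrees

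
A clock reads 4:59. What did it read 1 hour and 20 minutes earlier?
Starting time: 4:59 = 299 total minutes past 12:00
Subtracting: 1 hour and 20 minutes = 80 minutes
299 - 80 = 219 minutes
= 3 hours and 39 minutes past 12:00 = 3:39

Final answer: 3:39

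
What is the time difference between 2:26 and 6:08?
From 2:26 to 6:08:
(6 x 60 + 8) - (2 x 60 + 26) = 368 - 146 = 222 minutes
= 3 hours and 42 minutes

Final answer: 3 hours and 42 minutes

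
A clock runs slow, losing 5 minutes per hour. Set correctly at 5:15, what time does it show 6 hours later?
For every 60 true minutes, the faulty clock advances 60 - 5 = 55 minutes.
True elapsed: 6 hours = 360 minutes.
Faulty clock advances: 360 x 55/60 = 330 minutes (drift: 30 minutes behind).
Shown time: 5:15 + 330 minutes = 10:45.

Final answer: 10:45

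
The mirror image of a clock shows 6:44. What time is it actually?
Reflection across the vertical (12-6) axis maps a hand at angle A degrees to (360 - A) degrees, which sends a reading of T minutes past 12:00 to (720 - T) minutes past 12:00.
Mirror reads 6:44 = 404 minutes past 12:00.
Actual time: (720 - 404) mod 720 = 316 minutes = 5:16.

Final answer: 5:16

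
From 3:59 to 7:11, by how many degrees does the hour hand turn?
The hour hand moves 0.5 degrees per minute.
Time elapsed: 7:11 - 3:59 = 192 minutes
Angular displacement: 192 x 0.5 = 96 degrees

Final answer: 96 degrees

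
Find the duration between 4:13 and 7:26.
From 4:13 to 7:26:
(7 x 60 + 26) - (4 x 60 + 13) = 446 - 253 = 193 minutes
= 3 hours and 13 minutes

Final answer: 3 hours and 13 minutes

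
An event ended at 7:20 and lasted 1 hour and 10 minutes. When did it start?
Starting time: 7:20 = 440 total minutes past 12:00
Subtracting: 1 hour and 10 minutes = 70 minutes
440 - 70 = 370 minutes
= 6 hours and 10 minutes past 12:00 = 6:10

Final answer: 6:10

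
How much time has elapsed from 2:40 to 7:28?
From 2:40 to 7:28:
(7 x 60 + 28) - (2 x 60 + 40) = 448 - 160 = 288 minutes
= 4 hours and 48 minutes

Final answer: 4 hours and 48 minutes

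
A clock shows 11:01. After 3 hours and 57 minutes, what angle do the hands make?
First find the time 3 hours and 57 minutes after 11:01.
Total minutes: 11 x 60 + 1 + 3 x 60 + 57 = 898.
898 mod 720 = 178 minutes = 2:58.
Now compute the angle at 2:58:
Hour hand: 2 x 30 + 58 x 0.5 = 89 degrees
Minute hand: 58 x 6 = 348 degrees
Difference: |89 - 348| = 259 degrees
Smaller angle: 360 - 259 = 101 degrees

Final answer: 101 degrees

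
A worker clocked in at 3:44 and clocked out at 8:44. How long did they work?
From 3:44 to 8:44:
(8 x 60 + 44) - (3 x 60 + 44) = 524 - 224 = 300 minutes
= 5 hours

Final answer: 5 hours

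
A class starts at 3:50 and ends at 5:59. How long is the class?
From 3:50 to 5:59:
(5 x 60 + 59) - (3 x 60 + 50) = 359 - 230 = 129 minutes
= 2 hours and 9 minutes

Final answer: 2 hours and 9 minutes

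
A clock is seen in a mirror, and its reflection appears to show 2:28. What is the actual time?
Reflection across the vertical (12-6) axis maps a hand at angle A degrees to (360 - A) degrees, which sends a reading of T minutes past 12:00 to (720 - T) minutes past 12:00.
Mirror reads 2:28 = 148 minutes past 12:00.
Actual time: (720 - 148) mod 720 = 572 minutes = 9:32.

Final answer: 9:32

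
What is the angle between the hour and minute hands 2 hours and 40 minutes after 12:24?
First find the time 2 hours and 40 minutes after 12:24.
Total minutes: 12 x 60 + 24 + 2 x 60 + 40 = 904.
904 mod 720 = 184 minutes = 3:04.
Now compute the angle at 3:04:
Hour hand: 3 x 30 + 4 x 0.5 = 92 degrees
Minute hand: 4 x 6 = 24 degrees
Difference: |92 - 24| = 68 degrees
The angle is 68 degrees

Final answer: 68 degrees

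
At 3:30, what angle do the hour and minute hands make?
Hour hand position: 3 x 30 + 30 x 0.5 = 105 degrees
Minute hand position: 30 x 6 = 180 degrees
Difference: |105 - 180| = 75 degrees
The angle between the hands is 75 degrees

Final answer: 75 degrees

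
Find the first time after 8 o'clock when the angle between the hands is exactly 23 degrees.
At t minutes past 8:00, the hour hand is at 30 x 8 + 0.5t degrees and the minute hand is at 6t degrees.
The smaller angle between them is 23 degrees when |30H - 5.5t| = 23 or |30H - 5.5t| = 337.
With H = 8, solve 30 x 8 - 5.5t = +/- target for each target:
  t = (30 x 8 - 23) / 5.5 = 39.45
  t = (30 x 8 + 23) / 5.5 = 47.82
  t = (30 x 8 - 337) / 5.5 = -17.64 (outside (0, 60))
  t = (30 x 8 + 337) / 5.5 = 104.91 (outside (0, 60))
Valid solutions in (0, 60): {39.45, 47.82} minutes.
The first occurrence is t = 39.45 minutes.
The hands form a 23-degree angle at 39.45 minutes past 8:00.

Final answer: 39.45 minutes past 8:00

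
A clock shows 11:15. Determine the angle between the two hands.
Hour hand position: 11 x 30 + 15 x 0.5 = 337.5 degrees
Minute hand position: 15 x 6 = 90 degrees
Difference: |337.5 - 90| = 247.5 degrees
Since 247.5 > 180, the smaller angle is 360 - 247.5 = 112.5 degrees

Final answer: 112.5 degrees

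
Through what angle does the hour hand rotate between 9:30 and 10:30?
The hour hand moves 0.5 degrees per minute.
Time elapsed: 10:30 - 9:30 = 60 minutes
Angular displacement: 60 x 0.5 = 30 degrees

Final answer: 30 degrees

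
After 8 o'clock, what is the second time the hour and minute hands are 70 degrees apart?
At t minutes past 8:00, the hour hand is at 30 x 8 + 0.5t degrees and the minute hand is at 6t degrees.
The smaller angle between them is 70 degrees when |30H - 5.5t| = 70 or |30H - 5.5t| = 290.
With H = 8, solve 30 x 8 - 5.5t = +/- target for each target:
  t = (30 x 8 - 70) / 5.5 = 30.91
  t = (30 x 8 + 70) / 5.5 = 56.36
  t = (30 x 8 - 290) / 5.5 = -9.09 (outside (0, 60))
  t = (30 x 8 + 290) / 5.5 = 96.36 (outside (0, 60))
Valid solutions in (0, 60): {30.91, 56.36} minutes.
The second occurrence is t = 56.36 minutes.
The hands form a 70-degree angle at 56.36 minutes past 8:00.

Final answer: 56.36 minutes past 8:00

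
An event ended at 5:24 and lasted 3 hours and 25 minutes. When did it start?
Starting time: 5:24 = 324 total minutes past 12:00
Subtracting: 3 hours and 25 minutes = 205 minutes
324 - 205 = 119 minutes
= 1 hour and 59 minutes past 12:00 = 1:59

Final answer: 1:59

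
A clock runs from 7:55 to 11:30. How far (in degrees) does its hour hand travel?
The hour hand moves 0.5 degrees per minute.
Time elapsed: 11:30 - 7:55 = 215 minutes
Angular displacement: 215 x 0.5 = 107.5 degrees

Final answer: 107.5 degrees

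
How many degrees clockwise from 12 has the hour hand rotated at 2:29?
The hour hand moves 30 degrees per hour and 0.5 degrees per minute.
At 2:29: (2) x 30 + 29 x 0.5 = 60 + 14.5 = 74.5 degrees

Final answer: 74.5 degrees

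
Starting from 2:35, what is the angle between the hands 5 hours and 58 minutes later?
First find the time 5 hours and 58 minutes after 2:35.
Total minutes: 2 x 60 + 35 + 5 x 60 + 58 = 513.
513 mod 720 = 513 minutes = 8:33.
Now compute the angle at 8:33:
Hour hand: 8 x 30 + 33 x 0.5 = 256.5 degrees
Minute hand: 33 x 6 = 198 degrees
Difference: |256.5 - 198| = 58.5 degrees
The angle is 58.5 degrees

Final answer: 58.5 degrees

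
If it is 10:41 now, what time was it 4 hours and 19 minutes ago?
Starting time: 10:41 = 641 total minutes past 12:00
Subtracting: 4 hours and 19 minutes = 259 minutes
641 - 259 = 382 minutes
= 6 hours and 22 minutes past 12:00 = 6:22

Final answer: 6:22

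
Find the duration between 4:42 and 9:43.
From 4:42 to 9:43:
(9 x 60 + 43) - (4 x 60 + 42) = 583 - 282 = 301 minutes
= 5 hours and 1 minute

Final answer: 5 hours and 1 minute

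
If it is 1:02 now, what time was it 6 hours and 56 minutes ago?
Starting time: 1:02 = 62 total minutes past 12:00
Subtracting: 6 hours and 56 minutes = 416 minutes
62 - 416 = -354 (negative, add 12 hours = 720) = 366 minutes
= 6 hours and 6 minutes past 12:00 = 6:06

Final answer: 6:06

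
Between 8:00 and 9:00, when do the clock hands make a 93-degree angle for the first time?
At t minutes past 8:00, the hour hand is at 30 x 8 + 0.5t degrees and the minute hand is at 6t degrees.
The smaller angle between them is 93 degrees when |30H - 5.5t| = 93 or |30H - 5.5t| = 267.
With H = 8, solve 30 x 8 - 5.5t = +/- target for each target:
  t = (30 x 8 - 93) / 5.5 = 26.73
  t = (30 x 8 + 93) / 5.5 = 60.55 (outside (0, 60))
  t = (30 x 8 - 267) / 5.5 = -4.91 (outside (0, 60))
  t = (30 x 8 + 267) / 5.5 = 92.18 (outside (0, 60))
Valid solutions in (0, 60): {26.73} minutes.
The first occurrence is t = 26.73 minutes.
The hands form a 93-degree angle at 26.73 minutes past 8:00.

Final answer: 26.73 minutes past 8:00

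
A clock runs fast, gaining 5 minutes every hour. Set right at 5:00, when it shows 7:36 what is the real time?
For every 60 true minutes, the faulty clock advances 65 minutes, so 1 faulty-clock minute corresponds to 60/65 true minutes.
From 5:00 to 7:36 on the faulty dial is 156 minutes.
True elapsed: 156 x 60/65 = 144 minutes = 2 hours and 24 minutes.
True time: 5:00 + 2 hours and 24 minutes = 7:24.

Final answer: 7:24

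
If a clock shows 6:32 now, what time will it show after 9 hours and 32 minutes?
Starting time: 6:32
Adding 32 minutes to 32 minutes: 32 + 32 = 64 minutes = 1 hour and 4 minutes
Adding 9 hours: 6 + 9 + 1 (carry) = 16 - 12 = 4
Final time: 4:04

Final answer: 4:04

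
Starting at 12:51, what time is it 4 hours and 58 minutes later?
Starting time: 12:51
Adding 58 minutes to 51 minutes: 51 + 58 = 109 minutes = 1 hour and 49 minutes
Adding 4 hours: 12 + 4 + 1 (carry) = 17 - 12 = 5
Final time: 5:49

Final answer: 5:49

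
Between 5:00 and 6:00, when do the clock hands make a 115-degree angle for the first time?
At t minutes past 5:00, the hour hand is at 30 x 5 + 0.5t degrees and the minute hand is at 6t degrees.
The smaller angle between them is 115 degrees when |30H - 5.5t| = 115 or |30H - 5.5t| = 245.
With H = 5, solve 30 x 5 - 5.5t = +/- target for each target:
  t = (30 x 5 - 115) / 5.5 = 6.36
  t = (30 x 5 + 115) / 5.5 = 48.18
  t = (30 x 5 - 245) / 5.5 = -17.27 (outside (0, 60))
  t = (30 x 5 + 245) / 5.5 = 71.82 (outside (0, 60))
Valid solutions in (0, 60): {6.36, 48.18} minutes.
The first occurrence is t = 6.36 minutes.
The hands form a 115-degree angle at 6.36 minutes past 5:00.

Final answer: 6.36 minutes past 5:00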